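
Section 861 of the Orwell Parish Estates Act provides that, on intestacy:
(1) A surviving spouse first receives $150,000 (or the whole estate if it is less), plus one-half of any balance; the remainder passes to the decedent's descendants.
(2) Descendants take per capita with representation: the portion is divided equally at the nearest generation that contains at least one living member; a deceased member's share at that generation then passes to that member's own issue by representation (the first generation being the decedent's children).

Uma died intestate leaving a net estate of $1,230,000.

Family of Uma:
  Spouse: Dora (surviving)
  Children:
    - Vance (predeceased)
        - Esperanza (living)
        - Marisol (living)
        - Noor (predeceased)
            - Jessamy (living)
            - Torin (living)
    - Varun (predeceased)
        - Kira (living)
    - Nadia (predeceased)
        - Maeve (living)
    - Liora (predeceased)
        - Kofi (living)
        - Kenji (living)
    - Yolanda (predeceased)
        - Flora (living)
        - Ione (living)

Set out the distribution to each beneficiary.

Dora first takes $150,000, leaving a balance of $1,080,000. Dora then takes one-half of the balance ($540,000), for a total of $690,000. The remaining $540,000 passes to the descendants.
No child survives, so the initial division is made at the grandchildren's generation.
The descendants' portion ($540,000) is divided into 9 shares of $60,000: Esperanza, Marisol, Kira, Maeve, Kofi, Kenji, Flora, and Ione each take $60,000; Noor's $60,000 share passes to Noor's issue.
Noor's share ($60,000) is divided into 2 shares of $30,000: Jessamy and Torin each take $30,000.

Dora: $690,000; Esperanza: $60,000; Marisol: $60,000; Jessamy: $30,000; Torin: $30,000; Kira: $60,000; Maeve: $60,000; Kofi: $60,000; Kenji: $60,000; Flora: $60,000; Ione: $60,000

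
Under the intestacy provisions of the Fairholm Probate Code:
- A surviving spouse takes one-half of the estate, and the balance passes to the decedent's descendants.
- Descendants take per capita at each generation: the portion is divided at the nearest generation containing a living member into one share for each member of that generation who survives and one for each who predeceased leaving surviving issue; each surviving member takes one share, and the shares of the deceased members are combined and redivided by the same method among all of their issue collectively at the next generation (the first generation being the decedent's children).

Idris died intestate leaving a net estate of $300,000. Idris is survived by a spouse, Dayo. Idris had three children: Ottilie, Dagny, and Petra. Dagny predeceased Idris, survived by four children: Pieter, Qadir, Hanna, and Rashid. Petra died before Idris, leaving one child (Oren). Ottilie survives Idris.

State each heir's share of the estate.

Dayo: $150,000; Ottilie: $50,000; Pieter: $20,000; Qadir: $20,000; Hanna: $20,000; Rashid: $20,000; Oren: $20,000

Dayo takes one-half of $300,000 = $150,000. The remaining $150,000 passes to the descendants.
The descendants' portion ($150,000) is divided at the children's generation into 3 shares of $50,000. Ottilie takes $50,000. The 2 shares of the deceased (Dagny and Petra) are combined into a pool of $100,000.
That pool ($100,000) is divided at the grandchildren's generation equally among Pieter, Qadir, Hanna, Rashid, and Oren: $20,000 each.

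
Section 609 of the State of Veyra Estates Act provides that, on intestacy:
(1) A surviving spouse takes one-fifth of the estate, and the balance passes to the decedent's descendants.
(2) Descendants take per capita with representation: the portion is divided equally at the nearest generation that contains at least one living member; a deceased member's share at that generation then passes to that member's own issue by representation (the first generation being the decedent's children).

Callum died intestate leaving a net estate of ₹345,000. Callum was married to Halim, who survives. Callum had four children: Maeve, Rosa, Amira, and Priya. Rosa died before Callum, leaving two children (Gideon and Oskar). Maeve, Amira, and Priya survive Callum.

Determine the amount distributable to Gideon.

Halim takes one-fifth of ₹345,000 = ₹69,000. The remaining ₹276,000 passes to the descendants.
The descendants' portion (₹276,000) is divided into 4 shares of ₹69,000: Maeve, Amira, and Priya each take ₹69,000; Rosa's ₹69,000 share passes to Rosa's issue.
Rosa's share (₹69,000) is divided into 2 shares of ₹34,500: Gideon and Oskar each take ₹34,500.

Gideon receives ₹34,500.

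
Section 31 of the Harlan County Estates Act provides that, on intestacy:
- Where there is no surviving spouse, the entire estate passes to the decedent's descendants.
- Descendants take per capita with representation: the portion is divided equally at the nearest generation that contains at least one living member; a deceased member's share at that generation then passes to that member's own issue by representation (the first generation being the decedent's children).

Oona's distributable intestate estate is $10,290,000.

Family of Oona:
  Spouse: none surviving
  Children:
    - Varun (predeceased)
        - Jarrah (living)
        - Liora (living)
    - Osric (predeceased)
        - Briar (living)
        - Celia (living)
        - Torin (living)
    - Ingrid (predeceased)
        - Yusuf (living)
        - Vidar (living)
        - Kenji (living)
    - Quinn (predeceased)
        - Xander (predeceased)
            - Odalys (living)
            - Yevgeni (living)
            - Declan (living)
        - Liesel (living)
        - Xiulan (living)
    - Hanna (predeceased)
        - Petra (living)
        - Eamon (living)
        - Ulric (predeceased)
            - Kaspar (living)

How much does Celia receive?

Celia receives $735,000.

The entire $10,290,000 passes to the descendants.
No child survives, so the initial division is made at the grandchildren's generation.
That amount ($10,290,000) is divided into 14 shares of $735,000: Jarrah, Liora, Briar, Celia, Torin, Yusuf, Vidar, Kenji, Liesel, Xiulan, Petra, and Eamon each take $735,000; Xander's $735,000 share passes to Xander's issue; Ulric's $735,000 share passes to Ulric's issue.
Xander's share ($735,000) is divided into 3 shares of $245,000: Odalys, Yevgeni, and Declan each take $245,000.
Ulric's share ($735,000) passes entirely to Kaspar.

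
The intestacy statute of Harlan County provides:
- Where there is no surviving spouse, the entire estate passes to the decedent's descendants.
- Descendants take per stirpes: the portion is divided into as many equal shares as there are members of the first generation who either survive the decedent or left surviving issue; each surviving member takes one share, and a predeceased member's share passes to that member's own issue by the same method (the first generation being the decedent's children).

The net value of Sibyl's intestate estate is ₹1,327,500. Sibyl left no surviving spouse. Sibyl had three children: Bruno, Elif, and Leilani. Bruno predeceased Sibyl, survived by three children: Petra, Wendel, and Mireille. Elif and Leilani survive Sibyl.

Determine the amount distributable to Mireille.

The entire ₹1,327,500 passes to the descendants.
That amount (₹1,327,500) is divided into 3 shares of ₹442,500: Elif and Leilani each take ₹442,500; Bruno's ₹442,500 share passes to Bruno's issue.
Bruno's share (₹442,500) is divided into 3 shares of ₹147,500: Petra, Wendel, and Mireille each take ₹147,500.

Mireille receives ₹147,500.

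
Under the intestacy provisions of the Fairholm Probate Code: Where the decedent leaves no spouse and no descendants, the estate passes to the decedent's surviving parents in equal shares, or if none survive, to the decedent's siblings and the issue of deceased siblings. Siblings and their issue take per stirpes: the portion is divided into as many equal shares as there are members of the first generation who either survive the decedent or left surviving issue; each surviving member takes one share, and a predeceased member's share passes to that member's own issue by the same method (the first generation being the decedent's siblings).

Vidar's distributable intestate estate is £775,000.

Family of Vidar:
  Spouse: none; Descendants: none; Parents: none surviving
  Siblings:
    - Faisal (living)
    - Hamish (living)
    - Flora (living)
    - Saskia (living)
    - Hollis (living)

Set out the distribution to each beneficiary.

Faisal: £155,000; Hamish: £155,000; Flora: £155,000; Saskia: £155,000; Hollis: £155,000

The entire £775,000 passes to the siblings and their issue.
That amount (£775,000) is divided into 5 shares of £155,000: Faisal, Hamish, Flora, Saskia, and Hollis each take £155,000.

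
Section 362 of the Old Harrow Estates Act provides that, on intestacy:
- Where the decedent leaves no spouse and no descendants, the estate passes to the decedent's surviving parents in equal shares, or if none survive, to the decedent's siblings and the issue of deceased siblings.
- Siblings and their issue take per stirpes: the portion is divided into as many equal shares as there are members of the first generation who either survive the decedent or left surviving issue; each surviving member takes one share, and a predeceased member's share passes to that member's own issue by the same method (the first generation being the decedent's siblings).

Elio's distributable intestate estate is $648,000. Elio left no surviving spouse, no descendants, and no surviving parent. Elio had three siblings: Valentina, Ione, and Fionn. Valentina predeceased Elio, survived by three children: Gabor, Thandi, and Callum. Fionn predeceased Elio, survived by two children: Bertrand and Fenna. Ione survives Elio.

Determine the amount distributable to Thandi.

The entire $648,000 passes to the siblings and their issue.
That amount ($648,000) is divided into 3 shares of $216,000: Ione takes $216,000; Valentina's $216,000 share passes to Valentina's issue; Fionn's $216,000 share passes to Fionn's issue.
Valentina's share ($216,000) is divided into 3 shares of $72,000: Gabor, Thandi, and Callum each take $72,000.
Fionn's share ($216,000) is divided into 2 shares of $108,000: Bertrand and Fenna each take $108,000.

Thandi receives $72,000.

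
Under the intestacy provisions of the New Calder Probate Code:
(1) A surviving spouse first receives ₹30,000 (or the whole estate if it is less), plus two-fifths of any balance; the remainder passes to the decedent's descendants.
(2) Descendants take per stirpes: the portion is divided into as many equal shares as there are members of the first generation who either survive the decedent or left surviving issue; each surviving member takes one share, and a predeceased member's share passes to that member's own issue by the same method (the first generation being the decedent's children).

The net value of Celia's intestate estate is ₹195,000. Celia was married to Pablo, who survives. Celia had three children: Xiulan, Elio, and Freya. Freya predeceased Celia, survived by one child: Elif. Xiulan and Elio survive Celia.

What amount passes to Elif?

Elif receives ₹33,000.

Pablo first takes ₹30,000, leaving a balance of ₹165,000. Pablo then takes two-fifths of the balance (₹66,000), for a total of ₹96,000. The remaining ₹99,000 passes to the descendants.
The descendants' portion (₹99,000) is divided into 3 shares of ₹33,000: Xiulan and Elio each take ₹33,000; Freya's ₹33,000 share passes to Freya's issue.
Freya's share (₹33,000) passes entirely to Elif.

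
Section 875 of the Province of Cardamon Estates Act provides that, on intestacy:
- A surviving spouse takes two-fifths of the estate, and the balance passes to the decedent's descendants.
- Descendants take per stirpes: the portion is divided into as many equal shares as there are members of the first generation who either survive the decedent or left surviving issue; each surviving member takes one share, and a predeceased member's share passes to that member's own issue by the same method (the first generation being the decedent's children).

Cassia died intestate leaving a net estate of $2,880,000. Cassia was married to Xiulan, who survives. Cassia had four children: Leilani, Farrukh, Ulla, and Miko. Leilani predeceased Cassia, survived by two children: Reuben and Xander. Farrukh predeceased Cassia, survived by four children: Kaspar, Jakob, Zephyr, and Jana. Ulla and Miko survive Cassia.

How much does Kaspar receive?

Kaspar receives $108,000.

Xiulan takes two-fifths of $2,880,000 = $1,152,000. The remaining $1,728,000 passes to the descendants.
The descendants' portion ($1,728,000) is divided into 4 shares of $432,000: Ulla and Miko each take $432,000; Leilani's $432,000 share passes to Leilani's issue; Farrukh's $432,000 share passes to Farrukh's issue.
Leilani's share ($432,000) is divided into 2 shares of $216,000: Reuben and Xander each take $216,000.
Farrukh's share ($432,000) is divided into 4 shares of $108,000: Kaspar, Jakob, Zephyr, and Jana each take $108,000.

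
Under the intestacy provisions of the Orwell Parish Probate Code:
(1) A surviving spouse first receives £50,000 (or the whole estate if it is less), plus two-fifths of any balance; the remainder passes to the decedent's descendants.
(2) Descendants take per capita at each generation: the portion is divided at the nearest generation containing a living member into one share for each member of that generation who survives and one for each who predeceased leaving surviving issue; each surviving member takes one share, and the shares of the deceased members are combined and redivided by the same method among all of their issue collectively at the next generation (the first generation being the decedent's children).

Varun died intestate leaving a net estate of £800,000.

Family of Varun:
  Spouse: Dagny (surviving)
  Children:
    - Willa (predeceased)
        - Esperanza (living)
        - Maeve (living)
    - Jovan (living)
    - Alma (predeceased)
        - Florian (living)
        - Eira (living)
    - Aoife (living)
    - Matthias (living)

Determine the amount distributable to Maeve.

Dagny first takes £50,000, leaving a balance of £750,000. Dagny then takes two-fifths of the balance (£300,000), for a total of £350,000. The remaining £450,000 passes to the descendants.
The descendants' portion (£450,000) is divided at the children's generation into 5 shares of £90,000. Jovan, Aoife, and Matthias each take £90,000. The 2 shares of the deceased (Willa and Alma) are combined into a pool of £180,000.
That pool (£180,000) is divided at the grandchildren's generation equally among Esperanza, Maeve, Florian, and Eira: £45,000 each.

Maeve receives £45,000.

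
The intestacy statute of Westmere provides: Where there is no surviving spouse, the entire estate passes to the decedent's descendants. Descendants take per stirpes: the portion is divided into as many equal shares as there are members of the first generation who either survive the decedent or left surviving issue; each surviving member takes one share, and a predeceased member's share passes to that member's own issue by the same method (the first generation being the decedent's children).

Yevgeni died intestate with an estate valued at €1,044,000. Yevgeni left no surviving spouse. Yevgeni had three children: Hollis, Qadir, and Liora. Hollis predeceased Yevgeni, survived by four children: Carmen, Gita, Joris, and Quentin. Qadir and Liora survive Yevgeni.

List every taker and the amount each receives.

The entire €1,044,000 passes to the descendants.
That amount (€1,044,000) is divided into 3 shares of €348,000: Qadir and Liora each take €348,000; Hollis's €348,000 share passes to Hollis's issue.
Hollis's share (€348,000) is divided into 4 shares of €87,000: Carmen, Gita, Joris, and Quentin each take €87,000.

Carmen: €87,000; Gita: €87,000; Joris: €87,000; Quentin: €87,000; Qadir: €348,000; Liora: €348,000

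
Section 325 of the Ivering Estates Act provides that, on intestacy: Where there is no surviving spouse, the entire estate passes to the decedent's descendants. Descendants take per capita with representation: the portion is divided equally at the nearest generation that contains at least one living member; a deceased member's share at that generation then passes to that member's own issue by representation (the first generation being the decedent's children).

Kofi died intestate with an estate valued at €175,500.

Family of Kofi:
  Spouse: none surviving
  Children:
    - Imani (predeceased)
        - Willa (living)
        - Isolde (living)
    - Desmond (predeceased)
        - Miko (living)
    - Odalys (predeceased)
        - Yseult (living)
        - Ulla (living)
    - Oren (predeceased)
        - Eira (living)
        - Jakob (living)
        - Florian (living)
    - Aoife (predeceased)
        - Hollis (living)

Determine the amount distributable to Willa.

Willa receives €19,500.

The entire €175,500 passes to the descendants.
No child survives, so the initial division is made at the grandchildren's generation.
That amount (€175,500) is divided into 9 shares of €19,500: Willa, Isolde, Miko, Yseult, Ulla, Eira, Jakob, Florian, and Hollis each take €19,500.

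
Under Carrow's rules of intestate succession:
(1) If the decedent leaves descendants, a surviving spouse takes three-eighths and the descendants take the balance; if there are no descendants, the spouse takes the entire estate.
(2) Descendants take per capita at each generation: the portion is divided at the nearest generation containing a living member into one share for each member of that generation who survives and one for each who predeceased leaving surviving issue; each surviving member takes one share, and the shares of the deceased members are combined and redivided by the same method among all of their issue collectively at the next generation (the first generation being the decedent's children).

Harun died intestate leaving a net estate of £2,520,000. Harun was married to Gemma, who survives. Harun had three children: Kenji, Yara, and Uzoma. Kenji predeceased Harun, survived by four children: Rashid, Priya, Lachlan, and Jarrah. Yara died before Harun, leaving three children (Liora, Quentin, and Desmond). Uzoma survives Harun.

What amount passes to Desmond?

Gemma takes three-eighths of £2,520,000 = £945,000. The remaining £1,575,000 passes to the descendants.
The descendants' portion (£1,575,000) is divided at the children's generation into 3 shares of £525,000. Uzoma takes £525,000. The 2 shares of the deceased (Kenji and Yara) are combined into a pool of £1,050,000.
That pool (£1,050,000) is divided at the grandchildren's generation equally among Rashid, Priya, Lachlan, Jarrah, Liora, Quentin, and Desmond: £150,000 each.

Desmond receives £150,000.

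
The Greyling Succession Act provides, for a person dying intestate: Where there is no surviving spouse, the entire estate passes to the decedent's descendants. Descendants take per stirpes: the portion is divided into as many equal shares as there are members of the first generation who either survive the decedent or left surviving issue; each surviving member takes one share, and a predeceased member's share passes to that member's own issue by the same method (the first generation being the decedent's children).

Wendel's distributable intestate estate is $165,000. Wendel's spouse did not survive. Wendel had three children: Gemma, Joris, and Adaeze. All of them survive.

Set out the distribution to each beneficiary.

Gemma: $55,000; Joris: $55,000; Adaeze: $55,000

The entire $165,000 passes to the descendants.
That amount ($165,000) is divided into 3 shares of $55,000: Gemma, Joris, and Adaeze each take $55,000.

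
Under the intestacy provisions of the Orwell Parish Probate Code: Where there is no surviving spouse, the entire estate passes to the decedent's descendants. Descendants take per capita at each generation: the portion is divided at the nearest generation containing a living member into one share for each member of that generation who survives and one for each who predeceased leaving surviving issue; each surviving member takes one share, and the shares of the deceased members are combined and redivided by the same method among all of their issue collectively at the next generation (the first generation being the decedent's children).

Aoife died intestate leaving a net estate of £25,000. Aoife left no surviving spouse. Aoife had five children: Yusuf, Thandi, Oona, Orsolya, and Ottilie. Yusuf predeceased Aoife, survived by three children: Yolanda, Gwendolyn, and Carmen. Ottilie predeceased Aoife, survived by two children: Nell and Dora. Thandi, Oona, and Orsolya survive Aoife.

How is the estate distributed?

The entire £25,000 passes to the descendants.
That amount (£25,000) is divided at the children's generation into 5 shares of £5,000. Thandi, Oona, and Orsolya each take £5,000. The 2 shares of the deceased (Yusuf and Ottilie) are combined into a pool of £10,000.
That pool (£10,000) is divided at the grandchildren's generation equally among Yolanda, Gwendolyn, Carmen, Nell, and Dora: £2,000 each.

Yolanda: £2,000; Gwendolyn: £2,000; Carmen: £2,000; Thandi: £5,000; Oona: £5,000; Orsolya: £5,000; Nell: £2,000; Dora: £2,000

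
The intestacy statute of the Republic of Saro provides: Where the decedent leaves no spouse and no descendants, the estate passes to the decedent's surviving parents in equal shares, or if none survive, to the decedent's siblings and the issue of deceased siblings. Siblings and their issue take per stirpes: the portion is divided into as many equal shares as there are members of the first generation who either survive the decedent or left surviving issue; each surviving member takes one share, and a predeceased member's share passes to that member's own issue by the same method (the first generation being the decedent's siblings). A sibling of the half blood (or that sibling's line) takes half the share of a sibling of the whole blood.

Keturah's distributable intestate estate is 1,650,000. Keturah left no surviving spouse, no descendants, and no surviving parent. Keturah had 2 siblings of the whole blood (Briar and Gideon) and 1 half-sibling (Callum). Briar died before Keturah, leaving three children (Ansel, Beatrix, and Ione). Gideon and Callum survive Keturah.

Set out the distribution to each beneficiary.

The entire 1,650,000 passes to the siblings and their issue.
Counting each half-blood sibling's line as half a unit, there are 5/2 units in 1,650,000, so one unit is 660,000. Whole-blood lines (Briar and Gideon) take 660,000 each; half-blood lines (Callum) take 330,000 each.
Briar's share (660,000) is divided into 3 shares of 220,000: Ansel, Beatrix, and Ione each take 220,000.

Ansel: 220,000; Beatrix: 220,000; Ione: 220,000; Gideon: 660,000; Callum: 330,000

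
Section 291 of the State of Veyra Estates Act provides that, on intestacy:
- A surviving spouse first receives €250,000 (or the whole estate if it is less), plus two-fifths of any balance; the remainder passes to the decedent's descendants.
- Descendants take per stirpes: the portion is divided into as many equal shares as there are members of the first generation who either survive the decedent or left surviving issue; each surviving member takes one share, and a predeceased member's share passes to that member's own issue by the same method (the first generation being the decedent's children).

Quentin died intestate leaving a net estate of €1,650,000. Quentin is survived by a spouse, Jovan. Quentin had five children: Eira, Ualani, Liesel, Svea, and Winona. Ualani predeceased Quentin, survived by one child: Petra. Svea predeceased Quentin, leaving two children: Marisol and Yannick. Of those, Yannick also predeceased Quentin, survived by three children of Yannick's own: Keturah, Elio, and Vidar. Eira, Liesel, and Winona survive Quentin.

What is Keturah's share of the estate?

Keturah receives €28,000.

Jovan first takes €250,000, leaving a balance of €1,400,000. Jovan then takes two-fifths of the balance (€560,000), for a total of €810,000. The remaining €840,000 passes to the descendants.
The descendants' portion (€840,000) is divided into 5 shares of €168,000: Eira, Liesel, and Winona each take €168,000; Ualani's €168,000 share passes to Ualani's issue; Svea's €168,000 share passes to Svea's issue.
Ualani's share (€168,000) passes entirely to Petra.
Svea's share (€168,000) is divided into 2 shares of €84,000: Marisol takes €84,000; Yannick's €84,000 share passes to Yannick's issue.
Yannick's share (€84,000) is divided into 3 shares of €28,000: Keturah, Elio, and Vidar each take €28,000.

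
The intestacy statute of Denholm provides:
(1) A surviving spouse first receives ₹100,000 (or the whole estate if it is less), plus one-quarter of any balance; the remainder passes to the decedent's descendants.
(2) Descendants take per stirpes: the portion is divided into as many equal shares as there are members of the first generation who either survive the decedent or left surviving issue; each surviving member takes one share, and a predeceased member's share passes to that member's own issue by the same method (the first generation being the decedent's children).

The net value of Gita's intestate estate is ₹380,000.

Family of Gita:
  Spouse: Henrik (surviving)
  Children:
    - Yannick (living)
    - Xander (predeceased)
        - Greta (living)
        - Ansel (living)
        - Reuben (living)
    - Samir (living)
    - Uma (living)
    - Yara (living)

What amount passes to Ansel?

Henrik first takes ₹100,000, leaving a balance of ₹280,000. Henrik then takes one-quarter of the balance (₹70,000), for a total of ₹170,000. The remaining ₹210,000 passes to the descendants.
The descendants' portion (₹210,000) is divided into 5 shares of ₹42,000: Yannick, Samir, Uma, and Yara each take ₹42,000; Xander's ₹42,000 share passes to Xander's issue.
Xander's share (₹42,000) is divided into 3 shares of ₹14,000: Greta, Ansel, and Reuben each take ₹14,000.

Ansel receives ₹14,000.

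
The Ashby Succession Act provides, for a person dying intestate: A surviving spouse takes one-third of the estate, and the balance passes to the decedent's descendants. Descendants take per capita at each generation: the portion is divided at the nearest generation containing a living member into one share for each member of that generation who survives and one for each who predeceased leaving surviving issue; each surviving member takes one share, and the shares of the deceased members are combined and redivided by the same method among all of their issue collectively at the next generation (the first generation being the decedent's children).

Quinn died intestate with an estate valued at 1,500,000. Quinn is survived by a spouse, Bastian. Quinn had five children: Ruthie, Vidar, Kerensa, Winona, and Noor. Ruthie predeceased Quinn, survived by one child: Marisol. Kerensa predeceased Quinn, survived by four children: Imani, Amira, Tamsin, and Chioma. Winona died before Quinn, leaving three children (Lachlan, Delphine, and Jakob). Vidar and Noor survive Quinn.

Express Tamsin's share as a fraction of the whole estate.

Bastian takes one-third of 1,500,000 = 500,000. The remaining 1,000,000 passes to the descendants.
The descendants' portion (1,000,000) is divided at the children's generation into 5 shares of 200,000. Vidar and Noor each take 200,000. The 3 shares of the deceased (Ruthie, Kerensa, and Winona) are combined into a pool of 600,000.
That pool (600,000) is divided at the grandchildren's generation equally among Marisol, Imani, Amira, Tamsin, Chioma, Lachlan, Delphine, and Jakob: 75,000 each.

Tamsin receives 1/20 of the estate.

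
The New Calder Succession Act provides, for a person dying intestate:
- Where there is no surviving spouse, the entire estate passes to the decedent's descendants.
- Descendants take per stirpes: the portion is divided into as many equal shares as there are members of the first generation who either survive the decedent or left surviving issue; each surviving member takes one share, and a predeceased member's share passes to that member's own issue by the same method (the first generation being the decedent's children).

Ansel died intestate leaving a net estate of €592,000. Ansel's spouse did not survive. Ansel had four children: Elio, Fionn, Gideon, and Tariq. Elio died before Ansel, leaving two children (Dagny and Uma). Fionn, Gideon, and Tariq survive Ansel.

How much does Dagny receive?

Dagny receives €74,000.

The entire €592,000 passes to the descendants.
That amount (€592,000) is divided into 4 shares of €148,000: Fionn, Gideon, and Tariq each take €148,000; Elio's €148,000 share passes to Elio's issue.
Elio's share (€148,000) is divided into 2 shares of €74,000: Dagny and Uma each take €74,000.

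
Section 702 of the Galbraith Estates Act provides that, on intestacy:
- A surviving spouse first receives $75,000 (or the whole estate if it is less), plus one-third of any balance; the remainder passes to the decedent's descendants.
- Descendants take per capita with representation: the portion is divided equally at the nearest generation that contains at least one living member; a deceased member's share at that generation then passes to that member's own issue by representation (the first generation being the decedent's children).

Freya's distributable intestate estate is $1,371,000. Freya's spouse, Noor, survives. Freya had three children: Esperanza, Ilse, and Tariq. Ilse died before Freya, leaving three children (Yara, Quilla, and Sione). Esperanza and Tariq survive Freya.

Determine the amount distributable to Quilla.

Quilla receives $96,000.

Noor first takes $75,000, leaving a balance of $1,296,000. Noor then takes one-third of the balance ($432,000), for a total of $507,000. The remaining $864,000 passes to the descendants.
The descendants' portion ($864,000) is divided into 3 shares of $288,000: Esperanza and Tariq each take $288,000; Ilse's $288,000 share passes to Ilse's issue.
Ilse's share ($288,000) is divided into 3 shares of $96,000: Yara, Quilla, and Sione each take $96,000.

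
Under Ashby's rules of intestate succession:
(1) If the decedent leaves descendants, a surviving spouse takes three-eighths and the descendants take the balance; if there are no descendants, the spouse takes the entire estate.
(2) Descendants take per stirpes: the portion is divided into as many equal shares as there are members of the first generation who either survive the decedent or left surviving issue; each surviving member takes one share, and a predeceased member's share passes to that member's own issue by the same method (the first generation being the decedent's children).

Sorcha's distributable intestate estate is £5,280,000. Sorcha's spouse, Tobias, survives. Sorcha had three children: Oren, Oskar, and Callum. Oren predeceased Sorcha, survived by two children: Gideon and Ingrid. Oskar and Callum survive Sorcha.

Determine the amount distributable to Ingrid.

Ingrid receives £550,000.

Tobias takes three-eighths of £5,280,000 = £1,980,000. The remaining £3,300,000 passes to the descendants.
The descendants' portion (£3,300,000) is divided into 3 shares of £1,100,000: Oskar and Callum each take £1,100,000; Oren's £1,100,000 share passes to Oren's issue.
Oren's share (£1,100,000) is divided into 2 shares of £550,000: Gideon and Ingrid each take £550,000.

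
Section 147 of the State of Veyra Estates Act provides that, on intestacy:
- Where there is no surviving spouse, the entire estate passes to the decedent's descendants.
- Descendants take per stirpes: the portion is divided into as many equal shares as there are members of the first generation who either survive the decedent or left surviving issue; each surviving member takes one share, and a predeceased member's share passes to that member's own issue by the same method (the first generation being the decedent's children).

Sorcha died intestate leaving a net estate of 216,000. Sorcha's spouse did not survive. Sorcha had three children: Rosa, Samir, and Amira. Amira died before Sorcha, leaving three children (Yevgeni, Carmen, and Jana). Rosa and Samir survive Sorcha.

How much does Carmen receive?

The entire 216,000 passes to the descendants.
That amount (216,000) is divided into 3 shares of 72,000: Rosa and Samir each take 72,000; Amira's 72,000 share passes to Amira's issue.
Amira's share (72,000) is divided into 3 shares of 24,000: Yevgeni, Carmen, and Jana each take 24,000.

Carmen receives 24,000.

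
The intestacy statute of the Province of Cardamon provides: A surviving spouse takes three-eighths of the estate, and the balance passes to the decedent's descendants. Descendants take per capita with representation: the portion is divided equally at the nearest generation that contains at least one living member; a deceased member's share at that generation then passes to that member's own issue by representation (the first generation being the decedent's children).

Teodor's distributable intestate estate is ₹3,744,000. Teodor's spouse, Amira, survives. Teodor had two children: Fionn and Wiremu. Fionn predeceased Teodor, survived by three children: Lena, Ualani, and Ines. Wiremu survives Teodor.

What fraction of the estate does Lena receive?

Lena receives 5/48 of the estate.

Amira takes three-eighths of ₹3,744,000 = ₹1,404,000. The remaining ₹2,340,000 passes to the descendants.
The descendants' portion (₹2,340,000) is divided into 2 shares of ₹1,170,000: Wiremu takes ₹1,170,000; Fionn's ₹1,170,000 share passes to Fionn's issue.
Fionn's share (₹1,170,000) is divided into 3 shares of ₹390,000: Lena, Ualani, and Ines each take ₹390,000.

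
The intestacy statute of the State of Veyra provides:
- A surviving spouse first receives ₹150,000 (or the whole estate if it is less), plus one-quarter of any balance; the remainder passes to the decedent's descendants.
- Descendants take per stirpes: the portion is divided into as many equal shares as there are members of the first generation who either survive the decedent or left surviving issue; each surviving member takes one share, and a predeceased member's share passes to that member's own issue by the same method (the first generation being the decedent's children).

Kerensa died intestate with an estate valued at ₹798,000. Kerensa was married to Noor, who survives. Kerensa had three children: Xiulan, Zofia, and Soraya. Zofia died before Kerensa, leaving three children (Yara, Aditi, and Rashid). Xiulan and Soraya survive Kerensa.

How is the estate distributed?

Noor: ₹312,000; Xiulan: ₹162,000; Yara: ₹54,000; Aditi: ₹54,000; Rashid: ₹54,000; Soraya: ₹162,000

Noor first takes ₹150,000, leaving a balance of ₹648,000. Noor then takes one-quarter of the balance (₹162,000), for a total of ₹312,000. The remaining ₹486,000 passes to the descendants.
The descendants' portion (₹486,000) is divided into 3 shares of ₹162,000: Xiulan and Soraya each take ₹162,000; Zofia's ₹162,000 share passes to Zofia's issue.
Zofia's share (₹162,000) is divided into 3 shares of ₹54,000: Yara, Aditi, and Rashid each take ₹54,000.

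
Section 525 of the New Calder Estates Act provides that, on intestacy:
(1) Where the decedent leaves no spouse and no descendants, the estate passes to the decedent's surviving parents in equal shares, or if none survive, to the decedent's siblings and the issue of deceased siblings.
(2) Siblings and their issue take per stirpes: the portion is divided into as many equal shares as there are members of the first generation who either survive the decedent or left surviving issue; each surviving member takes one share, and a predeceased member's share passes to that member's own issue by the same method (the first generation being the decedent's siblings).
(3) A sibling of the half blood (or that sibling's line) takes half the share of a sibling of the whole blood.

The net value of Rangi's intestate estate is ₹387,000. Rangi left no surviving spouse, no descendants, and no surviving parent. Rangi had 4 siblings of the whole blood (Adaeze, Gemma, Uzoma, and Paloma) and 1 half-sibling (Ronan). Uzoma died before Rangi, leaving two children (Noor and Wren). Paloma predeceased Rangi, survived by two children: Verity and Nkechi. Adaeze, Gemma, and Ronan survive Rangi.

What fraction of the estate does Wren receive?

Wren receives 1/9 of the estate.

The entire ₹387,000 passes to the siblings and their issue.
Counting each half-blood sibling's line as half a unit, there are 9/2 units in ₹387,000, so one unit is ₹86,000. Whole-blood lines (Adaeze, Gemma, Uzoma, and Paloma) take ₹86,000 each; half-blood lines (Ronan) take ₹43,000 each.
Uzoma's share (₹86,000) is divided into 2 shares of ₹43,000: Noor and Wren each take ₹43,000.
Paloma's share (₹86,000) is divided into 2 shares of ₹43,000: Verity and Nkechi each take ₹43,000.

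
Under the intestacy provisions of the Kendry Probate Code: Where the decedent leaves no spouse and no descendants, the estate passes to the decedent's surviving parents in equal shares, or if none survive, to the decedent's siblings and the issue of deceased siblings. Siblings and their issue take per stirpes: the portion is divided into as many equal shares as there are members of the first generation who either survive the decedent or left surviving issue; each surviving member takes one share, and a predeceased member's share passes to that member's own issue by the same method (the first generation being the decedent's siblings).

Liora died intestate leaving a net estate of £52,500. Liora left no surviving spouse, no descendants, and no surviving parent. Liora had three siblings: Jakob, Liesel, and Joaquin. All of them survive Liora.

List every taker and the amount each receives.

Jakob: £17,500; Liesel: £17,500; Joaquin: £17,500

The entire £52,500 passes to the siblings and their issue.
That amount (£52,500) is divided into 3 shares of £17,500: Jakob, Liesel, and Joaquin each take £17,500.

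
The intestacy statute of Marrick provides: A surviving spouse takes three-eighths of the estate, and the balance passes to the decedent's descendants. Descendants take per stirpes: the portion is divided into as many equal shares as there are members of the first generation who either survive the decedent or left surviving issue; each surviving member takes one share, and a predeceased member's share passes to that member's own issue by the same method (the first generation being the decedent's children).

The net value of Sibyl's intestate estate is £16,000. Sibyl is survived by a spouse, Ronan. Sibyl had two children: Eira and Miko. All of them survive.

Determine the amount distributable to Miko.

Ronan takes three-eighths of £16,000 = £6,000. The remaining £10,000 passes to the descendants.
The descendants' portion (£10,000) is divided into 2 shares of £5,000: Eira and Miko each take £5,000.

Miko receives £5,000.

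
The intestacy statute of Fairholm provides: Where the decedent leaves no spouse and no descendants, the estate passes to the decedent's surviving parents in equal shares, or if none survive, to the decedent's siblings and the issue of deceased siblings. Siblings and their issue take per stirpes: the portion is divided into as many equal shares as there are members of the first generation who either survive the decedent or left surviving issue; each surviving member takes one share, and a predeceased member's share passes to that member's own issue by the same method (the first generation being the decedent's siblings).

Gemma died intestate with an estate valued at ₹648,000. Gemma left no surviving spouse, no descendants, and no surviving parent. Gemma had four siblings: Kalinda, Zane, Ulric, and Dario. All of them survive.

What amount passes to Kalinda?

Kalinda receives ₹162,000.

The entire ₹648,000 passes to the siblings and their issue.
That amount (₹648,000) is divided into 4 shares of ₹162,000: Kalinda, Zane, Ulric, and Dario each take ₹162,000.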